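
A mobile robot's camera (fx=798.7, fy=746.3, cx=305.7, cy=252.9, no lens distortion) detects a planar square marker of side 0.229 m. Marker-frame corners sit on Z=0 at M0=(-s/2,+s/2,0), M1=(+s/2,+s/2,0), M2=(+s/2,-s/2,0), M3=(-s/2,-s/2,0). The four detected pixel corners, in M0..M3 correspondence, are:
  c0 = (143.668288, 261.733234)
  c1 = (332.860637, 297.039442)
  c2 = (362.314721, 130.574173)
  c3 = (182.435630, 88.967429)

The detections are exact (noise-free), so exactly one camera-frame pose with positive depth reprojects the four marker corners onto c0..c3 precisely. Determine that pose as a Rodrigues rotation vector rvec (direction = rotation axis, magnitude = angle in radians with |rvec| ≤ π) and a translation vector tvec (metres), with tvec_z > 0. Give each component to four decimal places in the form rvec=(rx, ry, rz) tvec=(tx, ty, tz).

rvec=(-0.1589, -0.2149, 0.1883) tvec=(-0.0578, -0.0770, 0.9638)

Intrinsics K: fx=798.7, fy=746.3, cx=305.7, cy=252.9
Marker side s = 0.229 m; corners in marker frame (Z=0):
  M0 = (-0.1145, +0.1145, 0)
  M1 = (+0.1145, +0.1145, 0)
  M2 = (+0.1145, -0.1145, 0)
  M3 = (-0.1145, -0.1145, 0)
Detected image corners:
  c0 = (143.668288, 261.733234) px
  c1 = (332.860637, 297.039442) px
  c2 = (362.314721, 130.574173) px
  c3 = (182.435630, 88.967429) px
Planar DLT: solve 8×8 A·h = b for H (H[2,2]=1):
  H  [+857.40136 -195.13918 +257.82811]
  H  [+207.84455 +704.80031 +193.25238]
  H  [+0.20364 -0.18274 +1.00000]
B = K⁻¹H; ‖b₁‖=1.037536, ‖b₂‖=1.037536; λ = 2/(‖b₁‖+‖b₂‖) = 0.963822, sign → tz>0 ⇒ λ=+0.963822
r₁ = λ·B[:,0] = (+0.95954,+0.20191,+0.19628); r₂ = λ·B[:,1] = (-0.16807,+0.96991,-0.17613)
r₃ = r₁×r₂ = (-0.22593,+0.13602,+0.96460); SVD([r₁ r₂ r₃]) → R = UVᵀ:
  R  [+0.95954 -0.16807 -0.22593]
  R  [+0.20191 +0.96991 +0.13602]
  R  [+0.19628 -0.17613 +0.96460]
t = (-0.05777, -0.07703, +0.96382) m
tr R = 2.894048; θ = arccos((tr R − 1)/2) = 0.326958 rad = 18.733°
axis k = ((R−Rᵀ)₃₂, (R−Rᵀ)₁₃, (R−Rᵀ)₂₁) / (2 sinθ) = (-0.485970, -0.657311, +0.576000)
rvec = θ·k = (-0.158891, -0.214913, +0.188327)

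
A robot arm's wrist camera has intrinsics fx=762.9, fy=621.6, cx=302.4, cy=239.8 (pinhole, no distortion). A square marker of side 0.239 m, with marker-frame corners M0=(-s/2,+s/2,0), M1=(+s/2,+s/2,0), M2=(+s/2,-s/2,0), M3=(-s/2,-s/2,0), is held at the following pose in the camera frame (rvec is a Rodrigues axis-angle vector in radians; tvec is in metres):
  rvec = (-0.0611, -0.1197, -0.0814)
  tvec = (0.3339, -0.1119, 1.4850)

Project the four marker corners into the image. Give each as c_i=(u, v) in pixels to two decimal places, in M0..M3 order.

Intrinsics K: fx=762.9, fy=621.6, cx=302.4, cy=239.8
Marker side s = 0.239 m; corners in marker frame (Z=0):
  M0 = (-0.1195, +0.1195, 0)
  M1 = (+0.1195, +0.1195, 0)
  M2 = (+0.1195, -0.1195, 0)
  M3 = (-0.1195, -0.1195, 0)
rvec = (-0.0611, -0.1197, -0.0814), |rvec| = θ = 0.15712 rad = 9.002°
Rodrigues: sinθ=0.15648, 1−cosθ=0.01232; R = I + sinθ·[k]× + (1−cosθ)·[k]×²:
    [+0.98954 +0.08471 -0.11673]
    [-0.07742 +0.99483 +0.06571]
    [+0.12169 -0.05599 +0.99099]
t = (0.3339, -0.1119, 1.4850) m
M0: Pc = R·M0+t = (+0.22577, +0.01623, +1.46377); u = 762.9·(+0.22577)/1.46377 + 302.4 = 420.0704, v = 621.6·(+0.01623)/1.46377 + 239.8 = 246.6937
M1: Pc = R·M1+t = (+0.46227, -0.00227, +1.49285); u = 762.9·(+0.46227)/1.49285 + 302.4 = 538.6384, v = 621.6·(-0.00227)/1.49285 + 239.8 = 238.8553
M2: Pc = R·M2+t = (+0.44203, -0.24003, +1.50623); u = 762.9·(+0.44203)/1.50623 + 302.4 = 526.2848, v = 621.6·(-0.24003)/1.50623 + 239.8 = 140.7417
M3: Pc = R·M3+t = (+0.20553, -0.22153, +1.47715); u = 762.9·(+0.20553)/1.47715 + 302.4 = 408.5476, v = 621.6·(-0.22153)/1.47715 + 239.8 = 146.5773

c0=(420.07, 246.69) c1=(538.64, 238.86) c2=(526.28, 140.74) c3=(408.55, 146.58)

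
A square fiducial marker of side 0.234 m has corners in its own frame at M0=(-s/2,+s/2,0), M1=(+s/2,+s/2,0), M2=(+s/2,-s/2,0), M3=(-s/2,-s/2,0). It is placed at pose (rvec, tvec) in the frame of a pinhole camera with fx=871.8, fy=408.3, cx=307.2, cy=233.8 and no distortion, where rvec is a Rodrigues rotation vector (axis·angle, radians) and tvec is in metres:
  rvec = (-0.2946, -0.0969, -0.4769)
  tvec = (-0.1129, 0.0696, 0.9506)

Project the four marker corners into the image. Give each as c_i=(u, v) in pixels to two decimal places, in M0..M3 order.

Intrinsics K: fx=871.8, fy=408.3, cx=307.2, cy=233.8
Marker side s = 0.234 m; corners in marker frame (Z=0):
  M0 = (-0.1170, +0.1170, 0)
  M1 = (+0.1170, +0.1170, 0)
  M2 = (+0.1170, -0.1170, 0)
  M3 = (-0.1170, -0.1170, 0)
rvec = (-0.2946, -0.0969, -0.4769), |rvec| = θ = 0.56887 rad = 32.594°
Rodrigues: sinθ=0.53868, 1−cosθ=0.15749; R = I + sinθ·[k]× + (1−cosθ)·[k]×²:
    [+0.88475 +0.46548 -0.02338]
    [-0.43770 +0.84708 +0.30146]
    [+0.16013 -0.25648 +0.95319]
t = (-0.1129, 0.0696, 0.9506) m
M0: Pc = R·M0+t = (-0.16195, +0.21992, +0.90186); u = 871.8·(-0.16195)/0.90186 + 307.2 = 150.6437, v = 408.3·(+0.21992)/0.90186 + 233.8 = 333.3645
M1: Pc = R·M1+t = (+0.04508, +0.11750, +0.93933); u = 871.8·(+0.04508)/0.93933 + 307.2 = 349.0365, v = 408.3·(+0.11750)/0.93933 + 233.8 = 284.8730
M2: Pc = R·M2+t = (-0.06385, -0.08072, +0.99934); u = 871.8·(-0.06385)/0.99934 + 307.2 = 251.5023, v = 408.3·(-0.08072)/0.99934 + 233.8 = 200.8207
M3: Pc = R·M3+t = (-0.27088, +0.02170, +0.96187); u = 871.8·(-0.27088)/0.96187 + 307.2 = 61.6886, v = 408.3·(+0.02170)/0.96187 + 233.8 = 243.0123

c0=(150.64, 333.36) c1=(349.04, 284.87) c2=(251.50, 200.82) c3=(61.69, 243.01)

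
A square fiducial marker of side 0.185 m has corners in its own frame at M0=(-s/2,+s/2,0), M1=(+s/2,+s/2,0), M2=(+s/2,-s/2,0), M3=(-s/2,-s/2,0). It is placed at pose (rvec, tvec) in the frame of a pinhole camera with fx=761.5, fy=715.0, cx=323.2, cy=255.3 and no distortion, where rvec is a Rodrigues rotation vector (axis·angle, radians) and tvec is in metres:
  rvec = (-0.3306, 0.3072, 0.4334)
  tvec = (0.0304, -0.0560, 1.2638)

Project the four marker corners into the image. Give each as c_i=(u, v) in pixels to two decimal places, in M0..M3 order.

c0=(268.49, 249.81) c1=(366.19, 288.55) c2=(415.75, 196.99) c3=(318.93, 164.17)

Intrinsics K: fx=761.5, fy=715.0, cx=323.2, cy=255.3
Marker side s = 0.185 m; corners in marker frame (Z=0):
  M0 = (-0.0925, +0.0925, 0)
  M1 = (+0.0925, +0.0925, 0)
  M2 = (+0.0925, -0.0925, 0)
  M3 = (-0.0925, -0.0925, 0)
rvec = (-0.3306, 0.3072, 0.4334), |rvec| = θ = 0.62570 rad = 35.850°
Rodrigues: sinθ=0.58567, 1−cosθ=0.18945; R = I + sinθ·[k]× + (1−cosθ)·[k]×²:
    [+0.86344 -0.45481 +0.21821]
    [+0.35652 +0.85622 +0.37387]
    [-0.35688 -0.24502 +0.90145]
t = (0.0304, -0.0560, 1.2638) m
M0: Pc = R·M0+t = (-0.09154, -0.00978, +1.27415); u = 761.5·(-0.09154)/1.27415 + 323.2 = 268.4916, v = 715.0·(-0.00978)/1.27415 + 255.3 = 249.8128
M1: Pc = R·M1+t = (+0.06820, +0.05618, +1.20812); u = 761.5·(+0.06820)/1.20812 + 323.2 = 366.1862, v = 715.0·(+0.05618)/1.20812 + 255.3 = 288.5480
M2: Pc = R·M2+t = (+0.15234, -0.10222, +1.25345); u = 761.5·(+0.15234)/1.25345 + 323.2 = 415.7489, v = 715.0·(-0.10222)/1.25345 + 255.3 = 196.9903
M3: Pc = R·M3+t = (-0.00740, -0.16818, +1.31948); u = 761.5·(-0.00740)/1.31948 + 323.2 = 318.9305, v = 715.0·(-0.16818)/1.31948 + 255.3 = 164.1670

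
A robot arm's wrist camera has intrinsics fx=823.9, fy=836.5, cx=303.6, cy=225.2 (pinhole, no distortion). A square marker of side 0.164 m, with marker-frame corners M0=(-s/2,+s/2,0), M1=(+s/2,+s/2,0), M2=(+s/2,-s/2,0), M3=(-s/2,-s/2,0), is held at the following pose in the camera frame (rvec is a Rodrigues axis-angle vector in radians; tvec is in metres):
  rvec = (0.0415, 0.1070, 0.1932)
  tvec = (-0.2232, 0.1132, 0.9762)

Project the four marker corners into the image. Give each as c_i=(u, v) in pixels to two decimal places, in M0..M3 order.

Intrinsics K: fx=823.9, fy=836.5, cx=303.6, cy=225.2
Marker side s = 0.164 m; corners in marker frame (Z=0):
  M0 = (-0.0820, +0.0820, 0)
  M1 = (+0.0820, +0.0820, 0)
  M2 = (+0.0820, -0.0820, 0)
  M3 = (-0.0820, -0.0820, 0)
rvec = (0.0415, 0.1070, 0.1932), |rvec| = θ = 0.22472 rad = 12.875°
Rodrigues: sinθ=0.22283, 1−cosθ=0.02514; R = I + sinθ·[k]× + (1−cosθ)·[k]×²:
    [+0.97571 -0.18937 +0.11009]
    [+0.19379 +0.98056 -0.03086]
    [-0.10211 +0.05144 +0.99344]
t = (-0.2232, 0.1132, 0.9762) m
M0: Pc = R·M0+t = (-0.31874, +0.17772, +0.98879); u = 823.9·(-0.31874)/0.98879 + 303.6 = 38.0160, v = 836.5·(+0.17772)/0.98879 + 225.2 = 375.5438
M1: Pc = R·M1+t = (-0.15872, +0.20950, +0.97205); u = 823.9·(-0.15872)/0.97205 + 303.6 = 169.0703, v = 836.5·(+0.20950)/0.97205 + 225.2 = 405.4835
M2: Pc = R·M2+t = (-0.12766, +0.04868, +0.96361); u = 823.9·(-0.12766)/0.96361 + 303.6 = 194.4460, v = 836.5·(+0.04868)/0.96361 + 225.2 = 267.4630
M3: Pc = R·M3+t = (-0.28768, +0.01690, +0.98035); u = 823.9·(-0.28768)/0.98035 + 303.6 = 61.8304, v = 836.5·(+0.01690)/0.98035 + 225.2 = 239.6232

c0=(38.02, 375.54) c1=(169.07, 405.48) c2=(194.45, 267.46) c3=(61.83, 239.62)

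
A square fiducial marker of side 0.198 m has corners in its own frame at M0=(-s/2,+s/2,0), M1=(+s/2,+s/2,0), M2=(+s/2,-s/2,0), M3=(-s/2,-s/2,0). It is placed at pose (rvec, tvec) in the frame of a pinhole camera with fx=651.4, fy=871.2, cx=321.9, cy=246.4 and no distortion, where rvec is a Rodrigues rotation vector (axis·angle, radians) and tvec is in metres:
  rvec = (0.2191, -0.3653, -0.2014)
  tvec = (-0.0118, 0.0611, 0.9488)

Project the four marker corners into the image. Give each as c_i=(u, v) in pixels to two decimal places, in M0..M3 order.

Intrinsics K: fx=651.4, fy=871.2, cx=321.9, cy=246.4
Marker side s = 0.198 m; corners in marker frame (Z=0):
  M0 = (-0.0990, +0.0990, 0)
  M1 = (+0.0990, +0.0990, 0)
  M2 = (+0.0990, -0.0990, 0)
  M3 = (-0.0990, -0.0990, 0)
rvec = (0.2191, -0.3653, -0.2014), |rvec| = θ = 0.47118 rad = 26.997°
Rodrigues: sinθ=0.45394, 1−cosθ=0.10897; R = I + sinθ·[k]× + (1−cosθ)·[k]×²:
    [+0.91459 +0.15475 -0.37359]
    [-0.23331 +0.95653 -0.17497]
    [+0.33027 +0.24719 +0.91094]
t = (-0.0118, 0.0611, 0.9488) m
M0: Pc = R·M0+t = (-0.08702, +0.17889, +0.94057); u = 651.4·(-0.08702)/0.94057 + 321.9 = 261.6304, v = 871.2·(+0.17889)/0.94057 + 246.4 = 412.0996
M1: Pc = R·M1+t = (+0.09406, +0.13270, +1.00597); u = 651.4·(+0.09406)/1.00597 + 321.9 = 382.8102, v = 871.2·(+0.13270)/1.00597 + 246.4 = 361.3208
M2: Pc = R·M2+t = (+0.06342, -0.05669, +0.95703); u = 651.4·(+0.06342)/0.95703 + 321.9 = 365.0703, v = 871.2·(-0.05669)/0.95703 + 246.4 = 194.7898
M3: Pc = R·M3+t = (-0.11766, -0.01050, +0.89163); u = 651.4·(-0.11766)/0.89163 + 321.9 = 235.9375, v = 871.2·(-0.01050)/0.89163 + 246.4 = 236.1422

c0=(261.63, 412.10) c1=(382.81, 361.32) c2=(365.07, 194.79) c3=(235.94, 236.14)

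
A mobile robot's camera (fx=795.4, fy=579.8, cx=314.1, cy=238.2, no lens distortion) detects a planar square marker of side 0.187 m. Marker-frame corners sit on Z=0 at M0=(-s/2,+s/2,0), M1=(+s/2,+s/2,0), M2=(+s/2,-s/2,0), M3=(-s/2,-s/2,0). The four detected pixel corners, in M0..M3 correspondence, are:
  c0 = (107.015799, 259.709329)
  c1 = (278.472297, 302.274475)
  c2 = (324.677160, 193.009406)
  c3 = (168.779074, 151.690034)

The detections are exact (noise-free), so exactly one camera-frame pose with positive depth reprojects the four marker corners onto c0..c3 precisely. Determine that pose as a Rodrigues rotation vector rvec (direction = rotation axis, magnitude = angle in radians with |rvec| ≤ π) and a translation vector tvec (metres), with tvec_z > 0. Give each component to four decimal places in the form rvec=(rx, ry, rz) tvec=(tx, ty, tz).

Intrinsics K: fx=795.4, fy=579.8, cx=314.1, cy=238.2
Marker side s = 0.187 m; corners in marker frame (Z=0):
  M0 = (-0.0935, +0.0935, 0)
  M1 = (+0.0935, +0.0935, 0)
  M2 = (+0.0935, -0.0935, 0)
  M3 = (-0.0935, -0.0935, 0)
Detected image corners:
  c0 = (107.015799, 259.709329) px
  c1 = (278.472297, 302.274475) px
  c2 = (324.677160, 193.009406) px
  c3 = (168.779074, 151.690034) px
Planar DLT: solve 8×8 A·h = b for H (H[2,2]=1):
  H  [+899.75443 -391.24134 +221.83513]
  H  [+251.27251 +474.73821 +224.52421]
  H  [+0.11968 -0.46884 +1.00000]
B = K⁻¹H; ‖b₁‖=1.156225, ‖b₂‖=1.156225; λ = 2/(‖b₁‖+‖b₂‖) = 0.864883, sign → tz>0 ⇒ λ=+0.864883
r₁ = λ·B[:,0] = (+0.93748,+0.33230,+0.10351); r₂ = λ·B[:,1] = (-0.26529,+0.87475,-0.40550)
r₃ = r₁×r₂ = (-0.22529,+0.35268,+0.90822); SVD([r₁ r₂ r₃]) → R = UVᵀ:
  R  [+0.93748 -0.26529 -0.22529]
  R  [+0.33230 +0.87475 +0.35268]
  R  [+0.10351 -0.40550 +0.90822]
t = (-0.10032, -0.02040, +0.86488) m
tr R = 2.720449; θ = arccos((tr R − 1)/2) = 0.535086 rad = 30.658°
axis k = ((R−Rᵀ)₃₂, (R−Rᵀ)₁₃, (R−Rᵀ)₂₁) / (2 sinθ) = (-0.743436, -0.322408, +0.585966)
rvec = θ·k = (-0.397802, -0.172516, +0.313543)

rvec=(-0.3978, -0.1725, 0.3135) tvec=(-0.1003, -0.0204, 0.8649)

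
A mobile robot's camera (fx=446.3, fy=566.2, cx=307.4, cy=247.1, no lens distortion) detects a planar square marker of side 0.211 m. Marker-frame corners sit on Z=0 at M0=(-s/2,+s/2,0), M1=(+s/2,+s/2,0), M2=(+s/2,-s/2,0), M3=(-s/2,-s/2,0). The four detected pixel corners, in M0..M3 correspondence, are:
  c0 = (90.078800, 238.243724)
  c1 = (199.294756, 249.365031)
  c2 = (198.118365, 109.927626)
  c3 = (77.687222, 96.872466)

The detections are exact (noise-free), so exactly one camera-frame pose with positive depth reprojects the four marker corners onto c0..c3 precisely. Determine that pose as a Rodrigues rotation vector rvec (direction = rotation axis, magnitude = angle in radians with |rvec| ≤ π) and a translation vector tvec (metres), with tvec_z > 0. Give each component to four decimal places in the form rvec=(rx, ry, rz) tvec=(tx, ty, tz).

rvec=(0.3916, -0.0051, 0.0837) tvec=(-0.3067, -0.1022, 0.8257)

Intrinsics K: fx=446.3, fy=566.2, cx=307.4, cy=247.1
Marker side s = 0.211 m; corners in marker frame (Z=0):
  M0 = (-0.1055, +0.1055, 0)
  M1 = (+0.1055, +0.1055, 0)
  M2 = (+0.1055, -0.1055, 0)
  M3 = (-0.1055, -0.1055, 0)
Detected image corners:
  c0 = (90.078800, 238.243724) px
  c1 = (199.294756, 249.365031) px
  c2 = (198.118365, 109.927626) px
  c3 = (77.687222, 96.872466) px
Planar DLT: solve 8×8 A·h = b for H (H[2,2]=1):
  H  [+546.50424 +97.27288 +141.61467]
  H  [+61.50314 +745.51049 +177.03576]
  H  [+0.02555 +0.46140 +1.00000]
B = K⁻¹H; ‖b₁‖=1.211121, ‖b₂‖=1.211121; λ = 2/(‖b₁‖+‖b₂‖) = 0.825681, sign → tz>0 ⇒ λ=+0.825681
r₁ = λ·B[:,0] = (+0.99653,+0.08048,+0.02110); r₂ = λ·B[:,1] = (-0.08244,+0.92091,+0.38097)
r₃ = r₁×r₂ = (+0.01123,-0.38138,+0.92435); SVD([r₁ r₂ r₃]) → R = UVᵀ:
  R  [+0.99653 -0.08244 +0.01123]
  R  [+0.08048 +0.92091 -0.38138]
  R  [+0.02110 +0.38097 +0.92435]
t = (-0.30671, -0.10217, +0.82568) m
tr R = 2.841787; θ = arccos((tr R − 1)/2) = 0.400430 rad = 22.943°
axis k = ((R−Rᵀ)₃₂, (R−Rᵀ)₁₃, (R−Rᵀ)₂₁) / (2 sinθ) = (+0.977840, -0.012656, +0.208972)
rvec = θ·k = (+0.391556, -0.005068, +0.083679)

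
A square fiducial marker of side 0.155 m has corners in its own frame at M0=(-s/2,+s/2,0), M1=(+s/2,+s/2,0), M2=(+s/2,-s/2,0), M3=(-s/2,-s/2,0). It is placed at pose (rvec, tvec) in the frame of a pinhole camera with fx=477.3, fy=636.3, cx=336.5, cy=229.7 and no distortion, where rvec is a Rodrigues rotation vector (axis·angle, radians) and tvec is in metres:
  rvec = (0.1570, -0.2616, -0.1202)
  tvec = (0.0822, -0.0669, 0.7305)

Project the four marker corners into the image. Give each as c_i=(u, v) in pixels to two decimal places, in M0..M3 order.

c0=(346.68, 247.11) c1=(439.17, 228.34) c2=(433.02, 96.98) c3=(336.71, 109.24)

Intrinsics K: fx=477.3, fy=636.3, cx=336.5, cy=229.7
Marker side s = 0.155 m; corners in marker frame (Z=0):
  M0 = (-0.0775, +0.0775, 0)
  M1 = (+0.0775, +0.0775, 0)
  M2 = (+0.0775, -0.0775, 0)
  M3 = (-0.0775, -0.0775, 0)
rvec = (0.1570, -0.2616, -0.1202), |rvec| = θ = 0.32792 rad = 18.788°
Rodrigues: sinθ=0.32207, 1−cosθ=0.05329; R = I + sinθ·[k]× + (1−cosθ)·[k]×²:
    [+0.95893 +0.09771 -0.26629]
    [-0.13841 +0.98063 -0.13862]
    [+0.24759 +0.16978 +0.95387]
t = (0.0822, -0.0669, 0.7305) m
M0: Pc = R·M0+t = (+0.01546, +0.01983, +0.72447); u = 477.3·(+0.01546)/0.72447 + 336.5 = 346.6823, v = 636.3·(+0.01983)/0.72447 + 229.7 = 247.1125
M1: Pc = R·M1+t = (+0.16409, -0.00163, +0.76285); u = 477.3·(+0.16409)/0.76285 + 336.5 = 439.1678, v = 636.3·(-0.00163)/0.76285 + 229.7 = 228.3419
M2: Pc = R·M2+t = (+0.14894, -0.15363, +0.73653); u = 477.3·(+0.14894)/0.73653 + 336.5 = 433.0221, v = 636.3·(-0.15363)/0.73653 + 229.7 = 96.9806
M3: Pc = R·M3+t = (+0.00031, -0.13217, +0.69815); u = 477.3·(+0.00031)/0.69815 + 336.5 = 336.7125, v = 636.3·(-0.13217)/0.69815 + 229.7 = 109.2382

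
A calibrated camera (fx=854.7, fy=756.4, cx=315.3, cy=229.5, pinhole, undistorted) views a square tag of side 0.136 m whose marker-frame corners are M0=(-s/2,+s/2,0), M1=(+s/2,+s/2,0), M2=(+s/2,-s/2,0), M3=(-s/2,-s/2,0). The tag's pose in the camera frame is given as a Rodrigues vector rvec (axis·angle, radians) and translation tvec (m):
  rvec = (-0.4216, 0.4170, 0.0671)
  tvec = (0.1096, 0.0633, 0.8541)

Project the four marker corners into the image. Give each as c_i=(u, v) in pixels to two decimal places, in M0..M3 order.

c0=(352.65, 341.58) c1=(487.88, 346.48) c2=(497.57, 229.33) c3=(369.52, 231.85)

Intrinsics K: fx=854.7, fy=756.4, cx=315.3, cy=229.5
Marker side s = 0.136 m; corners in marker frame (Z=0):
  M0 = (-0.0680, +0.0680, 0)
  M1 = (+0.0680, +0.0680, 0)
  M2 = (+0.0680, -0.0680, 0)
  M3 = (-0.0680, -0.0680, 0)
rvec = (-0.4216, 0.4170, 0.0671), |rvec| = θ = 0.59677 rad = 34.193°
Rodrigues: sinθ=0.56198, 1−cosθ=0.17285; R = I + sinθ·[k]× + (1−cosθ)·[k]×²:
    [+0.91342 -0.14851 +0.37896]
    [-0.02214 +0.91155 +0.41060]
    [-0.40642 -0.38344 +0.82934]
t = (0.1096, 0.0633, 0.8541) m
M0: Pc = R·M0+t = (+0.03739, +0.12679, +0.85566); u = 854.7·(+0.03739)/0.85566 + 315.3 = 352.6465, v = 756.4·(+0.12679)/0.85566 + 229.5 = 341.5821
M1: Pc = R·M1+t = (+0.16161, +0.12378, +0.80039); u = 854.7·(+0.16161)/0.80039 + 315.3 = 487.8799, v = 756.4·(+0.12378)/0.80039 + 229.5 = 346.4768
M2: Pc = R·M2+t = (+0.18181, -0.00019, +0.85254); u = 854.7·(+0.18181)/0.85254 + 315.3 = 497.5726, v = 756.4·(-0.00019)/0.85254 + 229.5 = 229.3308
M3: Pc = R·M3+t = (+0.05759, +0.00282, +0.90781); u = 854.7·(+0.05759)/0.90781 + 315.3 = 369.5173, v = 756.4·(+0.00282)/0.90781 + 229.5 = 231.8498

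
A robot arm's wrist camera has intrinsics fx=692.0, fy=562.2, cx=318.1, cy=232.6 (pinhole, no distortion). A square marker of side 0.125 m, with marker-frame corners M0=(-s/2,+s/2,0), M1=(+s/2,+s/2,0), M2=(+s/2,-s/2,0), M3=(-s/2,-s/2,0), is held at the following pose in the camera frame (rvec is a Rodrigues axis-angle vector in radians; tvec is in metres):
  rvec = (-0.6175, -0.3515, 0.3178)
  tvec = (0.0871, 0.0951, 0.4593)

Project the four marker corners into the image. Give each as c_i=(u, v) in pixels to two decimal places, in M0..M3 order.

Intrinsics K: fx=692.0, fy=562.2, cx=318.1, cy=232.6
Marker side s = 0.125 m; corners in marker frame (Z=0):
  M0 = (-0.0625, +0.0625, 0)
  M1 = (+0.0625, +0.0625, 0)
  M2 = (+0.0625, -0.0625, 0)
  M3 = (-0.0625, -0.0625, 0)
rvec = (-0.6175, -0.3515, 0.3178), |rvec| = θ = 0.77837 rad = 44.597°
Rodrigues: sinθ=0.70212, 1−cosθ=0.28794; R = I + sinθ·[k]× + (1−cosθ)·[k]×²:
    [+0.89328 -0.18351 -0.41033]
    [+0.38982 +0.77078 +0.50392]
    [+0.22380 -0.61010 +0.76006]
t = (0.0871, 0.0951, 0.4593) m
M0: Pc = R·M0+t = (+0.01980, +0.11891, +0.40718); u = 692.0·(+0.01980)/0.40718 + 318.1 = 351.7506, v = 562.2·(+0.11891)/0.40718 + 232.6 = 396.7802
M1: Pc = R·M1+t = (+0.13146, +0.16764, +0.43516); u = 692.0·(+0.13146)/0.43516 + 318.1 = 527.1529, v = 562.2·(+0.16764)/0.43516 + 232.6 = 449.1795
M2: Pc = R·M2+t = (+0.15440, +0.07129, +0.51142); u = 692.0·(+0.15440)/0.51142 + 318.1 = 527.0178, v = 562.2·(+0.07129)/0.51142 + 232.6 = 310.9690
M3: Pc = R·M3+t = (+0.04274, +0.02256, +0.48344); u = 692.0·(+0.04274)/0.48344 + 318.1 = 379.2772, v = 562.2·(+0.02256)/0.48344 + 232.6 = 258.8378

c0=(351.75, 396.78) c1=(527.15, 449.18) c2=(527.02, 310.97) c3=(379.28, 258.84)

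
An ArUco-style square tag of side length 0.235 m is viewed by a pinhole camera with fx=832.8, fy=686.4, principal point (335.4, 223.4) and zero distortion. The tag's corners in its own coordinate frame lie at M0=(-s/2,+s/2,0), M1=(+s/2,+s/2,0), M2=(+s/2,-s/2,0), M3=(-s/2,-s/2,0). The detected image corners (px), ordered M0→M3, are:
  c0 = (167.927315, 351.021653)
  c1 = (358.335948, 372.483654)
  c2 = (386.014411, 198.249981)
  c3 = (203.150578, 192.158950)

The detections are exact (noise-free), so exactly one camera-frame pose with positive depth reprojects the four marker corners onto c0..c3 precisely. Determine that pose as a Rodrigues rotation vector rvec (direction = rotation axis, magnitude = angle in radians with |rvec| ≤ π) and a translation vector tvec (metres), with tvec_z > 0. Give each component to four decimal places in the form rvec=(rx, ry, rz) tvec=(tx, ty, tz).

rvec=(-0.2494, 0.3555, 0.0985) tvec=(-0.0689, 0.0729, 0.9536)

Intrinsics K: fx=832.8, fy=686.4, cx=335.4, cy=223.4
Marker side s = 0.235 m; corners in marker frame (Z=0):
  M0 = (-0.1175, +0.1175, 0)
  M1 = (+0.1175, +0.1175, 0)
  M2 = (+0.1175, -0.1175, 0)
  M3 = (-0.1175, -0.1175, 0)
Detected image corners:
  c0 = (167.927315, 351.021653) px
  c1 = (358.335948, 372.483654) px
  c2 = (386.014411, 198.249981) px
  c3 = (203.150578, 192.158950) px
Planar DLT: solve 8×8 A·h = b for H (H[2,2]=1):
  H  [+689.65718 -200.04884 +275.19799]
  H  [-46.23443 +641.85886 +275.87772]
  H  [-0.37330 -0.23493 +1.00000]
B = K⁻¹H; ‖b₁‖=1.048649, ‖b₂‖=1.048649; λ = 2/(‖b₁‖+‖b₂‖) = 0.953608, sign → tz>0 ⇒ λ=+0.953608
r₁ = λ·B[:,0] = (+0.93307,+0.05163,-0.35598); r₂ = λ·B[:,1] = (-0.13884,+0.96464,-0.22403)
r₃ = r₁×r₂ = (+0.33183,+0.25846,+0.90724); SVD([r₁ r₂ r₃]) → R = UVᵀ:
  R  [+0.93307 -0.13884 +0.33183]
  R  [+0.05163 +0.96464 +0.25846]
  R  [-0.35598 -0.22403 +0.90724]
t = (-0.06894, +0.07291, +0.95361) m
tr R = 2.804952; θ = arccos((tr R − 1)/2) = 0.445313 rad = 25.515°
axis k = ((R−Rᵀ)₃₂, (R−Rᵀ)₁₃, (R−Rᵀ)₂₁) / (2 sinθ) = (-0.560069, +0.798398, +0.221095)
rvec = θ·k = (-0.249406, +0.355537, +0.098457)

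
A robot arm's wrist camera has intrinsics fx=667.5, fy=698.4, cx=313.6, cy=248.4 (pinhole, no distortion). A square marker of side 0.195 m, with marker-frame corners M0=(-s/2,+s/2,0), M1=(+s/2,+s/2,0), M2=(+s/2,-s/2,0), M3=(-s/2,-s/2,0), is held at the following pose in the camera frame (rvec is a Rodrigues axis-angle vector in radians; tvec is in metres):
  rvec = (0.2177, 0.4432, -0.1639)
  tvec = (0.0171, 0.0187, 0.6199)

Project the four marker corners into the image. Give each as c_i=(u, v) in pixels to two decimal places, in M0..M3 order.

Intrinsics K: fx=667.5, fy=698.4, cx=313.6, cy=248.4
Marker side s = 0.195 m; corners in marker frame (Z=0):
  M0 = (-0.0975, +0.0975, 0)
  M1 = (+0.0975, +0.0975, 0)
  M2 = (+0.0975, -0.0975, 0)
  M3 = (-0.0975, -0.0975, 0)
rvec = (0.2177, 0.4432, -0.1639), |rvec| = θ = 0.52027 rad = 29.809°
Rodrigues: sinθ=0.49712, 1−cosθ=0.13232; R = I + sinθ·[k]× + (1−cosθ)·[k]×²:
    [+0.89085 +0.20377 +0.40603]
    [-0.10944 +0.96370 -0.24352]
    [-0.44092 +0.17250 +0.88082]
t = (0.0171, 0.0187, 0.6199) m
M0: Pc = R·M0+t = (-0.04989, +0.12333, +0.67971); u = 667.5·(-0.04989)/0.67971 + 313.6 = 264.6056, v = 698.4·(+0.12333)/0.67971 + 248.4 = 375.1230
M1: Pc = R·M1+t = (+0.12383, +0.10199, +0.59373); u = 667.5·(+0.12383)/0.59373 + 313.6 = 452.8107, v = 698.4·(+0.10199)/0.59373 + 248.4 = 368.3706
M2: Pc = R·M2+t = (+0.08409, -0.08593, +0.56009); u = 667.5·(+0.08409)/0.56009 + 313.6 = 413.8164, v = 698.4·(-0.08593)/0.56009 + 248.4 = 141.2487
M3: Pc = R·M3+t = (-0.08963, -0.06459, +0.64607); u = 667.5·(-0.08963)/0.64607 + 313.6 = 221.0017, v = 698.4·(-0.06459)/0.64607 + 248.4 = 178.5780

c0=(264.61, 375.12) c1=(452.81, 368.37) c2=(413.82, 141.25) c3=(221.00, 178.58)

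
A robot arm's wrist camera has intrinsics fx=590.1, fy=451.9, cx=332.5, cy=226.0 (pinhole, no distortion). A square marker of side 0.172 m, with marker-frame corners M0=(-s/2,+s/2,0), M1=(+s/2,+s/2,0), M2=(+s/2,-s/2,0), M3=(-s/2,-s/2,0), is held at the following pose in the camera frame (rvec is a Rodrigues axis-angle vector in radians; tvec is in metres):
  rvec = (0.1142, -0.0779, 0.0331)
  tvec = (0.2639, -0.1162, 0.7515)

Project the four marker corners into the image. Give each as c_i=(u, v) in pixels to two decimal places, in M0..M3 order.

c0=(469.39, 206.07) c1=(598.63, 209.32) c2=(610.59, 105.80) c3=(478.16, 100.54)

Intrinsics K: fx=590.1, fy=451.9, cx=332.5, cy=226.0
Marker side s = 0.172 m; corners in marker frame (Z=0):
  M0 = (-0.0860, +0.0860, 0)
  M1 = (+0.0860, +0.0860, 0)
  M2 = (+0.0860, -0.0860, 0)
  M3 = (-0.0860, -0.0860, 0)
rvec = (0.1142, -0.0779, 0.0331), |rvec| = θ = 0.14215 rad = 8.144°
Rodrigues: sinθ=0.14167, 1−cosθ=0.01009; R = I + sinθ·[k]× + (1−cosθ)·[k]×²:
    [+0.99642 -0.03743 -0.07575]
    [+0.02855 +0.99294 -0.11510]
    [+0.07952 +0.11253 +0.99046]
t = (0.2639, -0.1162, 0.7515) m
M0: Pc = R·M0+t = (+0.17499, -0.03326, +0.75434); u = 590.1·(+0.17499)/0.75434 + 332.5 = 469.3892, v = 451.9·(-0.03326)/0.75434 + 226.0 = 206.0738
M1: Pc = R·M1+t = (+0.34637, -0.02835, +0.76802); u = 590.1·(+0.34637)/0.76802 + 332.5 = 598.6336, v = 451.9·(-0.02835)/0.76802 + 226.0 = 209.3179
M2: Pc = R·M2+t = (+0.35281, -0.19914, +0.74866); u = 590.1·(+0.35281)/0.74866 + 332.5 = 610.5882, v = 451.9·(-0.19914)/0.74866 + 226.0 = 105.7982
M3: Pc = R·M3+t = (+0.18143, -0.20405, +0.73498); u = 590.1·(+0.18143)/0.73498 + 332.5 = 478.1628, v = 451.9·(-0.20405)/0.73498 + 226.0 = 100.5422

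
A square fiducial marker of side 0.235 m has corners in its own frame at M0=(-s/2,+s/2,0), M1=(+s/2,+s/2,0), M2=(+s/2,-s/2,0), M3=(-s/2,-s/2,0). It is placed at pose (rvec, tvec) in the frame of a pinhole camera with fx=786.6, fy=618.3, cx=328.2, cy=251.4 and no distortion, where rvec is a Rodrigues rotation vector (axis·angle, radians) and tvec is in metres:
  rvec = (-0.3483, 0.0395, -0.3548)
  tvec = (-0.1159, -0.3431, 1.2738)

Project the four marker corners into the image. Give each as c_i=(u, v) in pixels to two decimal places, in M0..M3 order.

c0=(208.80, 151.43) c1=(349.49, 111.08) c2=(301.36, 22.61) c3=(169.07, 60.14)

Intrinsics K: fx=786.6, fy=618.3, cx=328.2, cy=251.4
Marker side s = 0.235 m; corners in marker frame (Z=0):
  M0 = (-0.1175, +0.1175, 0)
  M1 = (+0.1175, +0.1175, 0)
  M2 = (+0.1175, -0.1175, 0)
  M3 = (-0.1175, -0.1175, 0)
rvec = (-0.3483, 0.0395, -0.3548), |rvec| = θ = 0.49875 rad = 28.577°
Rodrigues: sinθ=0.47833, 1−cosθ=0.12182; R = I + sinθ·[k]× + (1−cosθ)·[k]×²:
    [+0.93759 +0.33353 +0.09840]
    [-0.34701 +0.87894 +0.32718]
    [+0.02264 -0.34090 +0.93983]
t = (-0.1159, -0.3431, 1.2738) m
M0: Pc = R·M0+t = (-0.18688, -0.19905, +1.23108); u = 786.6·(-0.18688)/1.23108 + 328.2 = 208.7956, v = 618.3·(-0.19905)/1.23108 + 251.4 = 151.4288
M1: Pc = R·M1+t = (+0.03346, -0.28060, +1.23640); u = 786.6·(+0.03346)/1.23640 + 328.2 = 349.4853, v = 618.3·(-0.28060)/1.23640 + 251.4 = 111.0788
M2: Pc = R·M2+t = (-0.04492, -0.48715, +1.31652); u = 786.6·(-0.04492)/1.31652 + 328.2 = 301.3587, v = 618.3·(-0.48715)/1.31652 + 251.4 = 22.6108
M3: Pc = R·M3+t = (-0.26526, -0.40560, +1.31120); u = 786.6·(-0.26526)/1.31120 + 328.2 = 169.0697, v = 618.3·(-0.40560)/1.31120 + 251.4 = 60.1366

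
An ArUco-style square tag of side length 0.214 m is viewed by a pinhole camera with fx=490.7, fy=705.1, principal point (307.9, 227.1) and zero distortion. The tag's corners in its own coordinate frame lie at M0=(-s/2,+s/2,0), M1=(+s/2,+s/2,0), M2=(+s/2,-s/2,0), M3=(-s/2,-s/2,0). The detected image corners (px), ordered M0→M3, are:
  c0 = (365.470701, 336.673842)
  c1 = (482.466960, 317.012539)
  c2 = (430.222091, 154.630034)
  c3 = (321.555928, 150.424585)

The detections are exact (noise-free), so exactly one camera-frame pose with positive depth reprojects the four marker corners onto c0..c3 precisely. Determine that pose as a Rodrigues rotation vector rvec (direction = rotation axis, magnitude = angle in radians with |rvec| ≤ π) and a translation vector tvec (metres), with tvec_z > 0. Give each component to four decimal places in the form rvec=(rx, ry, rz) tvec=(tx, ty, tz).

rvec=(-0.5325, -0.4573, -0.1560) tvec=(0.1436, 0.0071, 0.7484)

Intrinsics K: fx=490.7, fy=705.1, cx=307.9, cy=227.1
Marker side s = 0.214 m; corners in marker frame (Z=0):
  M0 = (-0.1070, +0.1070, 0)
  M1 = (+0.1070, +0.1070, 0)
  M2 = (+0.1070, -0.1070, 0)
  M3 = (-0.1070, -0.1070, 0)
Detected image corners:
  c0 = (365.470701, 336.673842) px
  c1 = (482.466960, 317.012539) px
  c2 = (430.222091, 154.630034) px
  c3 = (321.555928, 150.424585) px
Planar DLT: solve 8×8 A·h = b for H (H[2,2]=1):
  H  [+771.11243 -16.47670 +402.06958]
  H  [+114.41393 +665.61289 +233.77875]
  H  [+0.61292 -0.60617 +1.00000]
B = K⁻¹H; ‖b₁‖=1.336246, ‖b₂‖=1.336246; λ = 2/(‖b₁‖+‖b₂‖) = 0.748365, sign → tz>0 ⇒ λ=+0.748365
r₁ = λ·B[:,0] = (+0.88821,-0.02630,+0.45869); r₂ = λ·B[:,1] = (+0.25952,+0.85256,-0.45364)
r₃ = r₁×r₂ = (-0.37913,+0.52196,+0.76408); SVD([r₁ r₂ r₃]) → R = UVᵀ:
  R  [+0.88821 +0.25952 -0.37913]
  R  [-0.02630 +0.85256 +0.52196]
  R  [+0.45869 -0.45364 +0.76408]
t = (+0.14362, +0.00709, +0.74837) m
tr R = 2.504848; θ = arccos((tr R − 1)/2) = 0.719062 rad = 41.199°
axis k = ((R−Rᵀ)₃₂, (R−Rᵀ)₁₃, (R−Rᵀ)₂₁) / (2 sinθ) = (-0.740572, -0.635988, -0.216963)
rvec = θ·k = (-0.532517, -0.457314, -0.156009)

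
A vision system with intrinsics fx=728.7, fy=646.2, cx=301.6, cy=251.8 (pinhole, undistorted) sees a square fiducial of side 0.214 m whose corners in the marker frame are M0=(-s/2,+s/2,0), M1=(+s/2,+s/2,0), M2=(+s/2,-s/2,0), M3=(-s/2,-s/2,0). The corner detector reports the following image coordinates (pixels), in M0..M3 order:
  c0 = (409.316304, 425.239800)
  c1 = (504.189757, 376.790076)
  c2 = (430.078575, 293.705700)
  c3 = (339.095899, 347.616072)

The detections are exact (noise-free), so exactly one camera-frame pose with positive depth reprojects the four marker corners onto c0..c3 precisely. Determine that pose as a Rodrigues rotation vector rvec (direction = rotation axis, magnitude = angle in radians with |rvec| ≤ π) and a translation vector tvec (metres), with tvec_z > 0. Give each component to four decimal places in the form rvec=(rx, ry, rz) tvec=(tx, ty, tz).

rvec=(0.1795, 0.3745, -0.6550) tvec=(0.2152, 0.2267, 1.3318)

Intrinsics K: fx=728.7, fy=646.2, cx=301.6, cy=251.8
Marker side s = 0.214 m; corners in marker frame (Z=0):
  M0 = (-0.1070, +0.1070, 0)
  M1 = (+0.1070, +0.1070, 0)
  M2 = (+0.1070, -0.1070, 0)
  M3 = (-0.1070, -0.1070, 0)
Detected image corners:
  c0 = (409.316304, 425.239800) px
  c1 = (504.189757, 376.790076) px
  c2 = (430.078575, 293.705700) px
  c3 = (339.095899, 347.616072) px
Planar DLT: solve 8×8 A·h = b for H (H[2,2]=1):
  H  [+309.82488 +351.27848 +419.33095]
  H  [-345.86330 +387.38526 +361.79454]
  H  [-0.29584 +0.03410 +1.00000]
B = K⁻¹H; ‖b₁‖=0.750844, ‖b₂‖=0.750844; λ = 2/(‖b₁‖+‖b₂‖) = 1.331835, sign → tz>0 ⇒ λ=+1.331835
r₁ = λ·B[:,0] = (+0.72934,-0.55930,-0.39401); r₂ = λ·B[:,1] = (+0.62323,+0.78072,+0.04541)
r₃ = r₁×r₂ = (+0.28221,-0.27868,+0.91798); SVD([r₁ r₂ r₃]) → R = UVᵀ:
  R  [+0.72934 +0.62323 +0.28221]
  R  [-0.55930 +0.78072 -0.27868]
  R  [-0.39401 +0.04541 +0.91798]
t = (+0.21518, +0.22670, +1.33184) m
tr R = 2.428039; θ = arccos((tr R − 1)/2) = 0.775573 rad = 44.437°
axis k = ((R−Rᵀ)₃₂, (R−Rᵀ)₁₃, (R−Rᵀ)₂₁) / (2 sinθ) = (+0.231451, +0.482932, -0.844516)
rvec = θ·k = (+0.179507, +0.374549, -0.654984)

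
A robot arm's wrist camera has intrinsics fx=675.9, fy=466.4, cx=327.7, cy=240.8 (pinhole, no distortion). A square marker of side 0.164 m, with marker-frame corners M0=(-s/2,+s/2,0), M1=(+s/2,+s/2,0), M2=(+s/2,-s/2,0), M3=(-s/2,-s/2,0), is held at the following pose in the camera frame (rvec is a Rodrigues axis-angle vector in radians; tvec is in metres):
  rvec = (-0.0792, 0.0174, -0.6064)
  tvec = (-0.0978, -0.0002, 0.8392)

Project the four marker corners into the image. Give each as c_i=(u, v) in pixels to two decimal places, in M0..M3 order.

c0=(231.41, 304.51) c1=(340.84, 252.11) c2=(266.16, 177.93) c3=(158.31, 229.43)

Intrinsics K: fx=675.9, fy=466.4, cx=327.7, cy=240.8
Marker side s = 0.164 m; corners in marker frame (Z=0):
  M0 = (-0.0820, +0.0820, 0)
  M1 = (+0.0820, +0.0820, 0)
  M2 = (+0.0820, -0.0820, 0)
  M3 = (-0.0820, -0.0820, 0)
rvec = (-0.0792, 0.0174, -0.6064), |rvec| = θ = 0.61180 rad = 35.053°
Rodrigues: sinθ=0.57434, 1−cosθ=0.18138; R = I + sinθ·[k]× + (1−cosθ)·[k]×²:
    [+0.82166 +0.56860 +0.03961]
    [-0.56994 +0.81876 +0.06924]
    [+0.00694 -0.07946 +0.99681]
t = (-0.0978, -0.0002, 0.8392) m
M0: Pc = R·M0+t = (-0.11855, +0.11367, +0.83211); u = 675.9·(-0.11855)/0.83211 + 327.7 = 231.4055, v = 466.4·(+0.11367)/0.83211 + 240.8 = 304.5141
M1: Pc = R·M1+t = (+0.01620, +0.02020, +0.83325); u = 675.9·(+0.01620)/0.83325 + 327.7 = 340.8419, v = 466.4·(+0.02020)/0.83325 + 240.8 = 252.1086
M2: Pc = R·M2+t = (-0.07705, -0.11407, +0.84629); u = 675.9·(-0.07705)/0.84629 + 327.7 = 266.1629, v = 466.4·(-0.11407)/0.84629 + 240.8 = 177.9323
M3: Pc = R·M3+t = (-0.21180, -0.02060, +0.84515); u = 675.9·(-0.21180)/0.84515 + 327.7 = 158.3134, v = 466.4·(-0.02060)/0.84515 + 240.8 = 229.4298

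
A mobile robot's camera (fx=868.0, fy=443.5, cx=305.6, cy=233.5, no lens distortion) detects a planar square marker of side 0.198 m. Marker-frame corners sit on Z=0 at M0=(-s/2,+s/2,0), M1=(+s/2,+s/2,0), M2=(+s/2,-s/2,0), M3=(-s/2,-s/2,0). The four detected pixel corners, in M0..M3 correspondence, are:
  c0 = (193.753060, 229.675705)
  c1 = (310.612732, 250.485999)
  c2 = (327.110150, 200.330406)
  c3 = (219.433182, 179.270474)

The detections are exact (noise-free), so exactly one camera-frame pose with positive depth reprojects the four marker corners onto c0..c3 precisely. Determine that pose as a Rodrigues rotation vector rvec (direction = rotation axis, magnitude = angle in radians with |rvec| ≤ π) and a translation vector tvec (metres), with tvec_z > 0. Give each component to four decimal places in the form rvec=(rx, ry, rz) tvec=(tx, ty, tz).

rvec=(-0.5333, -0.3510, 0.2560) tvec=(-0.0675, -0.0616, 1.4136)

Intrinsics K: fx=868.0, fy=443.5, cx=305.6, cy=233.5
Marker side s = 0.198 m; corners in marker frame (Z=0):
  M0 = (-0.0990, +0.0990, 0)
  M1 = (+0.0990, +0.0990, 0)
  M2 = (+0.0990, -0.0990, 0)
  M3 = (-0.0990, -0.0990, 0)
Detected image corners:
  c0 = (193.753060, 229.675705) px
  c1 = (310.612732, 250.485999) px
  c2 = (327.110150, 200.330406) px
  c3 = (219.433182, 179.270474) px
Planar DLT: solve 8×8 A·h = b for H (H[2,2]=1):
  H  [+614.16309 -205.59986 +264.13842]
  H  [+145.04305 +172.51920 +214.18737]
  H  [+0.18278 -0.37876 +1.00000]
B = K⁻¹H; ‖b₁‖=0.707390, ‖b₂‖=0.707390; λ = 2/(‖b₁‖+‖b₂‖) = 1.413648, sign → tz>0 ⇒ λ=+1.413648
r₁ = λ·B[:,0] = (+0.90927,+0.32628,+0.25838); r₂ = λ·B[:,1] = (-0.14633,+0.83180,-0.53543)
r₃ = r₁×r₂ = (-0.38963,+0.44904,+0.80408); SVD([r₁ r₂ r₃]) → R = UVᵀ:
  R  [+0.90927 -0.14633 -0.38963]
  R  [+0.32628 +0.83180 +0.44904]
  R  [+0.25838 -0.53543 +0.80408]
t = (-0.06753, -0.06156, +1.41365) m
tr R = 2.545159; θ = arccos((tr R − 1)/2) = 0.687902 rad = 39.414°
axis k = ((R−Rᵀ)₃₂, (R−Rᵀ)₁₃, (R−Rᵀ)₂₁) / (2 sinθ) = (-0.775279, -0.510312, +0.372188)
rvec = θ·k = (-0.533316, -0.351045, +0.256029)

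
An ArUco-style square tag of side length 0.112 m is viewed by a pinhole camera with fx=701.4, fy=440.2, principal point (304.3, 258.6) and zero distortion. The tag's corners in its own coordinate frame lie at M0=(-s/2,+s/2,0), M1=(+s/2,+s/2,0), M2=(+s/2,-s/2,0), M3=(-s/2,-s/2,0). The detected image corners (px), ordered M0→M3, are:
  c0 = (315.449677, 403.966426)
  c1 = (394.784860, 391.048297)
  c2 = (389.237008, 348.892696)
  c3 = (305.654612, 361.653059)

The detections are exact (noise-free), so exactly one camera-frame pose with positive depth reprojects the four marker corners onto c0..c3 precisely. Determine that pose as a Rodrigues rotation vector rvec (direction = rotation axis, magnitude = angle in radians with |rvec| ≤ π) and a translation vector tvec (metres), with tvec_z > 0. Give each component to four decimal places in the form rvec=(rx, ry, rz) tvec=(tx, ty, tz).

rvec=(0.4155, -0.1983, -0.1646) tvec=(0.0625, 0.2481, 0.9234)

Intrinsics K: fx=701.4, fy=440.2, cx=304.3, cy=258.6
Marker side s = 0.112 m; corners in marker frame (Z=0):
  M0 = (-0.0560, +0.0560, 0)
  M1 = (+0.0560, +0.0560, 0)
  M2 = (+0.0560, -0.0560, 0)
  M3 = (-0.0560, -0.0560, 0)
Detected image corners:
  c0 = (315.449677, 403.966426) px
  c1 = (394.784860, 391.048297) px
  c2 = (389.237008, 348.892696) px
  c3 = (305.654612, 361.653059) px
Planar DLT: solve 8×8 A·h = b for H (H[2,2]=1):
  H  [+786.55334 +226.22271 +351.76585]
  H  [-50.66522 +546.28176 +376.86059]
  H  [+0.17001 +0.44952 +1.00000]
B = K⁻¹H; ‖b₁‖=1.082904, ‖b₂‖=1.082904; λ = 2/(‖b₁‖+‖b₂‖) = 0.923443, sign → tz>0 ⇒ λ=+0.923443
r₁ = λ·B[:,0] = (+0.96744,-0.19851,+0.15699); r₂ = λ·B[:,1] = (+0.11775,+0.90212,+0.41511)
r₃ = r₁×r₂ = (-0.22403,-0.38311,+0.89613); SVD([r₁ r₂ r₃]) → R = UVᵀ:
  R  [+0.96744 +0.11775 -0.22403]
  R  [-0.19851 +0.90212 -0.38311]
  R  [+0.15699 +0.41511 +0.89613]
t = (+0.06249, +0.24808, +0.92344) m
tr R = 2.765690; θ = arccos((tr R − 1)/2) = 0.488910 rad = 28.012°
axis k = ((R−Rᵀ)₃₂, (R−Rᵀ)₁₃, (R−Rᵀ)₂₁) / (2 sinθ) = (+0.849770, -0.405629, -0.336684)
rvec = θ·k = (+0.415461, -0.198316, -0.164608)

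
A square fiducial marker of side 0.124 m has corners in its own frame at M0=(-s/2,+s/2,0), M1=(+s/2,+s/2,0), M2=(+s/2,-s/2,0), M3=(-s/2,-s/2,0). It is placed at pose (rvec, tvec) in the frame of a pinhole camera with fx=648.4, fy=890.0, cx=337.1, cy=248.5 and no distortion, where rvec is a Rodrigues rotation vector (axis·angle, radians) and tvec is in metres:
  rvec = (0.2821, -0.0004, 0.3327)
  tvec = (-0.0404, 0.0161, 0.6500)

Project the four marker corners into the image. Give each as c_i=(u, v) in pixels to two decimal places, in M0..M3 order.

Intrinsics K: fx=648.4, fy=890.0, cx=337.1, cy=248.5
Marker side s = 0.124 m; corners in marker frame (Z=0):
  M0 = (-0.0620, +0.0620, 0)
  M1 = (+0.0620, +0.0620, 0)
  M2 = (+0.0620, -0.0620, 0)
  M3 = (-0.0620, -0.0620, 0)
rvec = (0.2821, -0.0004, 0.3327), |rvec| = θ = 0.43620 rad = 24.992°
Rodrigues: sinθ=0.42250, 1−cosθ=0.09364; R = I + sinθ·[k]× + (1−cosθ)·[k]×²:
    [+0.94553 -0.32230 +0.04580]
    [+0.32219 +0.90636 -0.27330]
    [+0.04658 +0.27317 +0.96084]
t = (-0.0404, 0.0161, 0.6500) m
M0: Pc = R·M0+t = (-0.11901, +0.05232, +0.66405); u = 648.4·(-0.11901)/0.66405 + 337.1 = 220.8989, v = 890.0·(+0.05232)/0.66405 + 248.5 = 318.6206
M1: Pc = R·M1+t = (-0.00176, +0.09227, +0.66982); u = 648.4·(-0.00176)/0.66982 + 337.1 = 335.3961, v = 890.0·(+0.09227)/0.66982 + 248.5 = 371.1005
M2: Pc = R·M2+t = (+0.03821, -0.02012, +0.63595); u = 648.4·(+0.03821)/0.63595 + 337.1 = 376.0535, v = 890.0·(-0.02012)/0.63595 + 248.5 = 220.3445
M3: Pc = R·M3+t = (-0.07904, -0.06007, +0.63018); u = 648.4·(-0.07904)/0.63018 + 337.1 = 255.7744, v = 890.0·(-0.06007)/0.63018 + 248.5 = 163.6620

c0=(220.90, 318.62) c1=(335.40, 371.10) c2=(376.05, 220.34) c3=(255.77, 163.66)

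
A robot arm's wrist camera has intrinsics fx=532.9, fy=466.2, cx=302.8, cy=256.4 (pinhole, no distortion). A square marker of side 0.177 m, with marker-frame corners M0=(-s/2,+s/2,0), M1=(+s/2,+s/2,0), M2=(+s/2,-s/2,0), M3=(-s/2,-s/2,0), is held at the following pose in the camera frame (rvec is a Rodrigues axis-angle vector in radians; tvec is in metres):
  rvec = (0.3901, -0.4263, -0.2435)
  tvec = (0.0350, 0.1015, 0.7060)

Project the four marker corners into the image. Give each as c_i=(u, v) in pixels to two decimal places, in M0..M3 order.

c0=(280.23, 392.84) c1=(389.71, 348.95) c2=(378.98, 252.92) c3=(255.84, 292.45)

Intrinsics K: fx=532.9, fy=466.2, cx=302.8, cy=256.4
Marker side s = 0.177 m; corners in marker frame (Z=0):
  M0 = (-0.0885, +0.0885, 0)
  M1 = (+0.0885, +0.0885, 0)
  M2 = (+0.0885, -0.0885, 0)
  M3 = (-0.0885, -0.0885, 0)
rvec = (0.3901, -0.4263, -0.2435), |rvec| = θ = 0.62706 rad = 35.928°
Rodrigues: sinθ=0.58677, 1−cosθ=0.19024; R = I + sinθ·[k]× + (1−cosθ)·[k]×²:
    [+0.88339 +0.14739 -0.44487]
    [-0.30831 +0.89768 -0.31481]
    [+0.35295 +0.41526 +0.83844]
t = (0.0350, 0.1015, 0.7060) m
M0: Pc = R·M0+t = (-0.03014, +0.20823, +0.71151); u = 532.9·(-0.03014)/0.71151 + 302.8 = 280.2296, v = 466.2·(+0.20823)/0.71151 + 256.4 = 392.8375
M1: Pc = R·M1+t = (+0.12622, +0.15366, +0.77399); u = 532.9·(+0.12622)/0.77399 + 302.8 = 389.7068, v = 466.2·(+0.15366)/0.77399 + 256.4 = 348.9546
M2: Pc = R·M2+t = (+0.10014, -0.00523, +0.70049); u = 532.9·(+0.10014)/0.70049 + 302.8 = 378.9788, v = 466.2·(-0.00523)/0.70049 + 256.4 = 252.9187
M3: Pc = R·M3+t = (-0.05622, +0.04934, +0.63801); u = 532.9·(-0.05622)/0.63801 + 302.8 = 255.8391, v = 466.2·(+0.04934)/0.63801 + 256.4 = 292.4535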